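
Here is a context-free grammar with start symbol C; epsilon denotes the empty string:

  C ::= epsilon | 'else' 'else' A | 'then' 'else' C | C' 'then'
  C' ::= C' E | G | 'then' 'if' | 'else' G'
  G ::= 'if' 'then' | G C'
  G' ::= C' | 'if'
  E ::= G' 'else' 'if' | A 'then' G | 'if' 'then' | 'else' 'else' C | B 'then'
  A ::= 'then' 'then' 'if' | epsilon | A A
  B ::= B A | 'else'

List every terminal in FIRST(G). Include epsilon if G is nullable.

{ 'if' }

G ::= 'if' 'then' contributes {'if'}.
From G ::= G C': add FIRST(G) = { 'if' }.
Union: FIRST(G) = { 'if' }.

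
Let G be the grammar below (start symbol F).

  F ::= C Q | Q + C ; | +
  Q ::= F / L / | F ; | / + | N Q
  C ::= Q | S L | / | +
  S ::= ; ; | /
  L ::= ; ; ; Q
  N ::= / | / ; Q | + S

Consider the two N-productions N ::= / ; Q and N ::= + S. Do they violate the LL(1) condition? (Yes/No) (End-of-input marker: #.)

FIRST(/ ; Q) = { / } and FIRST(+ S) = { + }.
The FIRST sets are disjoint and neither alternative is nullable — no conflict.

No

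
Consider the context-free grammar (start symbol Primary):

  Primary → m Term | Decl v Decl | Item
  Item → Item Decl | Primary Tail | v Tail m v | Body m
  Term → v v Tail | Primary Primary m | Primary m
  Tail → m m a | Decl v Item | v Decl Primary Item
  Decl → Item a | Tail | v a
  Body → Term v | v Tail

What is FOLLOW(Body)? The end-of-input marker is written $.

{ m }

In Item → Body m: add FIRST(m) = { m }.
Union: FOLLOW(Body) = { m }.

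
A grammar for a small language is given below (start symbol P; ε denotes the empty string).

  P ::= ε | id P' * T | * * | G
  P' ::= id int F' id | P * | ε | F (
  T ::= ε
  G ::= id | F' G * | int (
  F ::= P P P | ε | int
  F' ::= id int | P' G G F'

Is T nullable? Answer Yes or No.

T has an ε-production, so T ⇒ ε.

Yes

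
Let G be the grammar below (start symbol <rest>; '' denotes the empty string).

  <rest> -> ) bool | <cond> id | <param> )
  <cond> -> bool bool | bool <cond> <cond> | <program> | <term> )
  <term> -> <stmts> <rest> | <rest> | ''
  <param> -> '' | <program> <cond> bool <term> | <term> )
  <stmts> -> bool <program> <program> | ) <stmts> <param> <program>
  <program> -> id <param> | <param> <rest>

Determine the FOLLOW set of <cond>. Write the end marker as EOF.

{ ), bool, id }

In <rest> -> <cond> id: add FIRST(id) = { id }.
In <cond> -> bool <cond> <cond>: add FIRST(<cond>) = { ), bool, id }.
In <cond> -> bool <cond> <cond>: <cond> is at the end, add FOLLOW(<cond>) = { ), bool, id }.
In <param> -> <program> <cond> bool <term>: add FIRST(bool <term>) = { bool }.
Union: FOLLOW(<cond>) = { ), bool, id }.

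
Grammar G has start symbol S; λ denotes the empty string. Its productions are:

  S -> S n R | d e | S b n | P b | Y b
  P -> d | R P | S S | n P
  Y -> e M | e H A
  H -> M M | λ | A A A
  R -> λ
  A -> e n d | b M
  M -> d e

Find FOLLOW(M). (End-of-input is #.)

{ b, d, e }

In Y -> e M: M is at the end, add FOLLOW(Y) = { b }.
In H -> M M: add FIRST(M) = { d }.
In H -> M M: M is at the end, add FOLLOW(H) = { b, e }.
In A -> b M: M is at the end, add FOLLOW(A) = { b, e }.
Union: FOLLOW(M) = { b, d, e }.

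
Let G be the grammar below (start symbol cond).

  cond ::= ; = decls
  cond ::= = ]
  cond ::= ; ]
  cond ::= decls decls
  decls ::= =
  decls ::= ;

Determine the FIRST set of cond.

{ ;, = }

cond ::= ; = decls contributes {;}.
cond ::= = ] contributes {=}.
cond ::= ; ] contributes {;}.
From cond ::= decls decls: add FIRST(decls) = { ;, = }.
Union: FIRST(cond) = { ;, = }.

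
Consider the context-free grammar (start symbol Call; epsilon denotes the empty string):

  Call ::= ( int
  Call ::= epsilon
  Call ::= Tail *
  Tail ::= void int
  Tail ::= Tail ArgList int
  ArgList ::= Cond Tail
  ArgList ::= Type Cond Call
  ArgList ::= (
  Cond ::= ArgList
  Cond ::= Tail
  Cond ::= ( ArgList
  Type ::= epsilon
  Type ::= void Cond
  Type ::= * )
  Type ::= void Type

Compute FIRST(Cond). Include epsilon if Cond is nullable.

{ (, *, void }

From Cond ::= ArgList: add FIRST(ArgList) = { (, *, void }.
From Cond ::= Tail: add FIRST(Tail) = { void }.
Cond ::= ( ArgList contributes {(}.
Union: FIRST(Cond) = { (, *, void }.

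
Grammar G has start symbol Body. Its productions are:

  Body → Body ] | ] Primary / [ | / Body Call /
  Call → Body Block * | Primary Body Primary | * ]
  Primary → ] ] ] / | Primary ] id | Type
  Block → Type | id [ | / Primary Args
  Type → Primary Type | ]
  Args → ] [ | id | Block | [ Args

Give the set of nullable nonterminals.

No nonterminal has an empty production or an RHS whose symbols are all nullable.

{ } (none)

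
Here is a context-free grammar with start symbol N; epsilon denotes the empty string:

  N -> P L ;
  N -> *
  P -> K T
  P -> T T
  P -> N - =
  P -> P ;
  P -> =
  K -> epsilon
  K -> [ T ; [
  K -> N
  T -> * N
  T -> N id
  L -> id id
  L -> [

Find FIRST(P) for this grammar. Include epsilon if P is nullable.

From P -> K T: K nullable, take FIRST(K) ∪ FIRST(T) = { *, =, [ }.
From P -> T T: add FIRST(T) = { *, =, [ }.
From P -> N - =: add FIRST(N) = { *, =, [ }.
From P -> P ;: add FIRST(P) = { *, =, [ }.
P -> = contributes {=}.
Union: FIRST(P) = { *, =, [ }.

{ *, =, [ }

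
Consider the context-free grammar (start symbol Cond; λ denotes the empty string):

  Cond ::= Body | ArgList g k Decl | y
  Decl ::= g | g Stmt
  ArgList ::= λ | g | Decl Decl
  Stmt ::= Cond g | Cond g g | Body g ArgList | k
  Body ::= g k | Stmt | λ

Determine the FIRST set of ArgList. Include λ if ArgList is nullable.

ArgList ::= λ contributes λ.
ArgList ::= g contributes {g}.
From ArgList ::= Decl Decl: add FIRST(Decl) = { g }.
Union: FIRST(ArgList) = { g, λ }.

{ g, λ }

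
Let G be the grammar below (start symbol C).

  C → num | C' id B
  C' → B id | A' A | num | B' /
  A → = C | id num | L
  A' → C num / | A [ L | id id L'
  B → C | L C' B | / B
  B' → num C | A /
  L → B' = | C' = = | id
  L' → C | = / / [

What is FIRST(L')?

From L' → C: add FIRST(C) = { /, =, id, num }.
L' → = / / [ contributes {=}.
Union: FIRST(L') = { /, =, id, num }.

{ /, =, id, num }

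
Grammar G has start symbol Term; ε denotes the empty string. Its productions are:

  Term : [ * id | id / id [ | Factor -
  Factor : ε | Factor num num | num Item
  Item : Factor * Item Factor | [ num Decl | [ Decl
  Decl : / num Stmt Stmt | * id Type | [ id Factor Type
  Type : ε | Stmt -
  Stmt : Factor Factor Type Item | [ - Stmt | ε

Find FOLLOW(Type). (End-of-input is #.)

{ *, -, [, num }

In Decl : * id Type: Type is at the end, add FOLLOW(Decl) = { *, -, [, num }.
In Decl : [ id Factor Type: Type is at the end, add FOLLOW(Decl) = { *, -, [, num }.
In Stmt : Factor Factor Type Item: add FIRST(Item) = { *, [, num }.
Union: FOLLOW(Type) = { *, -, [, num }.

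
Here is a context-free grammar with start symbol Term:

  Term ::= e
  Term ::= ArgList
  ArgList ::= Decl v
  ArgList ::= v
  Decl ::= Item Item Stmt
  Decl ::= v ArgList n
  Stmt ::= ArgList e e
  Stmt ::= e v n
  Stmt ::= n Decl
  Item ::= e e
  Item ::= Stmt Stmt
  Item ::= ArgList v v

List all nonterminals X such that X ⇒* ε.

{ } (none)

No nonterminal has an empty production or an RHS whose symbols are all nullable.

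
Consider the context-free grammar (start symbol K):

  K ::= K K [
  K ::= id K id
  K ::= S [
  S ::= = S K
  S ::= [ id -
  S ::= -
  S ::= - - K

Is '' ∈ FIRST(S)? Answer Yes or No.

No

No nonterminal in this grammar is nullable.
No production of S has an RHS whose symbols are all nullable, so S is not nullable.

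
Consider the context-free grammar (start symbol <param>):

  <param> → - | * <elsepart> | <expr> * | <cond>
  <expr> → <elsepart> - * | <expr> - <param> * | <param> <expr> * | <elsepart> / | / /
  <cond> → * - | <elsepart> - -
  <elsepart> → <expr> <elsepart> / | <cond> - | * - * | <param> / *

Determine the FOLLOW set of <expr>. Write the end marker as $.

{ *, -, / }

In <param> → <expr> *: add FIRST(*) = { * }.
In <expr> → <expr> - <param> *: add FIRST(- <param> *) = { - }.
In <expr> → <param> <expr> *: add FIRST(*) = { * }.
In <elsepart> → <expr> <elsepart> /: add FIRST(<elsepart> /) = { *, -, / }.
Union: FOLLOW(<expr>) = { *, -, / }.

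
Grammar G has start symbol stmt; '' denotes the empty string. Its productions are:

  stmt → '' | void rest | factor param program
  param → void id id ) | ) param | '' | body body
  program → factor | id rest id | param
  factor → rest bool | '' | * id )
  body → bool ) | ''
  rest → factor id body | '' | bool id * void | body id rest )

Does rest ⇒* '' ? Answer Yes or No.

Yes

rest has an ''-production, so rest ⇒ ''.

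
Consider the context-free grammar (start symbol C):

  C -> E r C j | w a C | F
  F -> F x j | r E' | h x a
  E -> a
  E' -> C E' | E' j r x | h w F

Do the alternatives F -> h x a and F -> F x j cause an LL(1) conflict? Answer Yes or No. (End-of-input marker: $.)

FIRST(h x a) = { h } and FIRST(F x j) = { h, r }.
Both contain h, so the two alternatives are not disjoint — LL(1) conflict.

Yes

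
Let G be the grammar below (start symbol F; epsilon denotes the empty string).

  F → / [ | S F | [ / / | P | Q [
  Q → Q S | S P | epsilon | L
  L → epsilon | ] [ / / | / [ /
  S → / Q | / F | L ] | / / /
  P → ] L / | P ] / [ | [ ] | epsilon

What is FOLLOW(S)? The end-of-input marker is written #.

{ #, /, [, ] }

In F → S F: add FIRST(F)\{epsilon} = { /, [, ] }.
  Since F is nullable, also add FOLLOW(F) = { #, /, [, ] }.
In Q → Q S: S is at the end, add FOLLOW(Q) = { #, /, [, ] }.
In Q → S P: add FIRST(P)\{epsilon} = { [, ] }.
  Since P is nullable, also add FOLLOW(Q) = { #, /, [, ] }.
Union: FOLLOW(S) = { #, /, [, ] }.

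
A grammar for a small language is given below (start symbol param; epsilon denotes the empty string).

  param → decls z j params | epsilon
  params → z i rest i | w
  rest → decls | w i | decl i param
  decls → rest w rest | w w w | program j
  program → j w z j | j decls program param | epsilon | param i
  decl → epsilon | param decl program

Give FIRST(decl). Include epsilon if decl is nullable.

{ i, j, w, epsilon }

decl → epsilon contributes epsilon.
From decl → param decl program: param, decl, program nullable, take FIRST(param) ∪ FIRST(decl) ∪ FIRST(program) = { i, j, w }; also epsilon since the whole RHS is nullable.
Union: FIRST(decl) = { i, j, w, epsilon }.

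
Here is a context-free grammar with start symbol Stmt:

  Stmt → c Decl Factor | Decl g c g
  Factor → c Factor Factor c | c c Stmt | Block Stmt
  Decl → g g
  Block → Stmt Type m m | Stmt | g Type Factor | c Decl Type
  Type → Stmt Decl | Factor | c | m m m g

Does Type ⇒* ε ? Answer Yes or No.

No

No nonterminal in this grammar is nullable.
No production of Type has an RHS whose symbols are all nullable, so Type is not nullable.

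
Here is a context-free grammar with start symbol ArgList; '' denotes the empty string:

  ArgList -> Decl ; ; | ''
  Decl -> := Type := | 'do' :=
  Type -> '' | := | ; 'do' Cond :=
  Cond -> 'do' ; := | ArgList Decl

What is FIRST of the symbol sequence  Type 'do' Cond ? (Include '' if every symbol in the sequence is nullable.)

Add FIRST(Type)\{''} = { :=, ; }; Type is nullable, continue.
'do' is a terminal; add {'do'} and stop.

{ 'do', :=, ; }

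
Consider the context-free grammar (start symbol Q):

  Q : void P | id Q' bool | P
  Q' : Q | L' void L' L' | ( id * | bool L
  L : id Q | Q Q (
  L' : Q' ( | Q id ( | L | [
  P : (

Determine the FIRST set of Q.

Q : void P contributes {void}.
Q : id Q' bool contributes {id}.
From Q : P: add FIRST(P) = { ( }.
Union: FIRST(Q) = { (, id, void }.

{ (, id, void }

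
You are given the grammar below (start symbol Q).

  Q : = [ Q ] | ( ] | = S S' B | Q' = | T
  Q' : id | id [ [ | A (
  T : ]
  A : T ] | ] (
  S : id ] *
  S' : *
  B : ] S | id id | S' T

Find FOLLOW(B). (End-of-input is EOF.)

{ EOF, ] }

In Q : = S S' B: B is at the end, add FOLLOW(Q) = { EOF, ] }.
Union: FOLLOW(B) = { EOF, ] }.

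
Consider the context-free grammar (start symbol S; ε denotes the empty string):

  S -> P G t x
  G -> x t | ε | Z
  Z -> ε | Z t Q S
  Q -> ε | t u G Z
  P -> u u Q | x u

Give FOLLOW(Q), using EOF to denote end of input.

In Z -> Z t Q S: add FIRST(S) = { u, x }.
In P -> u u Q: Q is at the end, add FOLLOW(P) = { t, x }.
Union: FOLLOW(Q) = { t, u, x }.

{ t, u, x }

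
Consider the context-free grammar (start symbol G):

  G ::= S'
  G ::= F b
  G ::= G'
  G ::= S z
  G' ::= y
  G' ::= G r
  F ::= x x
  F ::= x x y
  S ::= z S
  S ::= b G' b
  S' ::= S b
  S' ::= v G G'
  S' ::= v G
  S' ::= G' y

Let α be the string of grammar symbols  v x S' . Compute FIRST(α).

v is a terminal; add {v} and stop.

{ v }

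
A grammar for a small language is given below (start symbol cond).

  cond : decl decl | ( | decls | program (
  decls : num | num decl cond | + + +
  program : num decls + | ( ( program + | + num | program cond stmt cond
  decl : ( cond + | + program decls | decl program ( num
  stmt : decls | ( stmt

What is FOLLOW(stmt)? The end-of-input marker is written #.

In program : program cond stmt cond: add FIRST(cond) = { (, +, num }.
In stmt : ( stmt: stmt is at the end, add FOLLOW(stmt) = { (, +, num }.
Union: FOLLOW(stmt) = { (, +, num }.

{ (, +, num }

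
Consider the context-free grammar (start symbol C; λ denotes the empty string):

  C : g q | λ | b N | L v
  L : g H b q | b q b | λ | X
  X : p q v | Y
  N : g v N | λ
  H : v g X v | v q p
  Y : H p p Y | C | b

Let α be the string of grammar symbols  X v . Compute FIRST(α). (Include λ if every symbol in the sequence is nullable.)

Add FIRST(X)\{λ} = { b, g, p, v }; X is nullable, continue.
v is a terminal; add {v} and stop.

{ b, g, p, v }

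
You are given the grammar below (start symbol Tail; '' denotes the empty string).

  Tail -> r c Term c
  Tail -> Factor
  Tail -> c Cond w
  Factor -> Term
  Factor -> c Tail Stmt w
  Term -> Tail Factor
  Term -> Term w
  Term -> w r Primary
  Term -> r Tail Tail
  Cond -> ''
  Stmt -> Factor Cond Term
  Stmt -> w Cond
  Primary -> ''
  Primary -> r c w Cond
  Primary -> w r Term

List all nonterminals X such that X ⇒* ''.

Directly nullable (have an ''-production): Cond, Primary.
No other nonterminal has a production whose RHS symbols are all nullable.

{ Cond, Primary }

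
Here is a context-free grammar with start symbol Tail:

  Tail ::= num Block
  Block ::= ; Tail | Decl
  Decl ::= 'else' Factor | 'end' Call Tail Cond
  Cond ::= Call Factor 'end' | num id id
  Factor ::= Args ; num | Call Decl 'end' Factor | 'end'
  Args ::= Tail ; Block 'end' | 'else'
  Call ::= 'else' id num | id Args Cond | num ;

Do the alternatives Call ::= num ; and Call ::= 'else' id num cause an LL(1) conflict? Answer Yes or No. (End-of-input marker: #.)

No

FIRST(num ;) = { num } and FIRST('else' id num) = { 'else' }.
The FIRST sets are disjoint and neither alternative is nullable — no conflict.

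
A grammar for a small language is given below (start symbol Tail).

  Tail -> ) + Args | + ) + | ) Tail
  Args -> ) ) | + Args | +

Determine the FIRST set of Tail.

Tail -> ) + Args contributes {)}.
Tail -> + ) + contributes {+}.
Tail -> ) Tail contributes {)}.
Union: FIRST(Tail) = { ), + }.

{ ), + }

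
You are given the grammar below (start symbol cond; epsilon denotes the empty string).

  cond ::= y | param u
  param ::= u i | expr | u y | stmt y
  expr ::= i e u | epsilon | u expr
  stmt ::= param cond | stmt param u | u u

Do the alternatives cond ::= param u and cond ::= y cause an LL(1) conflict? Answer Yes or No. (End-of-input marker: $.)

Yes

FIRST(param u) = { i, u, y } and FIRST(y) = { y }.
Both contain y, so the two alternatives are not disjoint — LL(1) conflict.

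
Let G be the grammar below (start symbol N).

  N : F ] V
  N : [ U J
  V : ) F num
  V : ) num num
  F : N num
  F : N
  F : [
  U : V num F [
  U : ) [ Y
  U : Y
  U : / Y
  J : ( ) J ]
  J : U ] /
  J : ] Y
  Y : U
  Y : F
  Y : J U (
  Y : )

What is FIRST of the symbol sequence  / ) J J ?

{ / }

/ is a terminal; add {/} and stop.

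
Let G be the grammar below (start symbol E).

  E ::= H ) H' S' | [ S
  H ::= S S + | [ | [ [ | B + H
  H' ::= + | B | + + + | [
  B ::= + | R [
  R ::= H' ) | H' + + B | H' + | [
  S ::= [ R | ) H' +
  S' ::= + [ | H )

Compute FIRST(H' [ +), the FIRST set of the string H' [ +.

Add FIRST(H') = { +, [ }; H' is not nullable, stop.

{ +, [ }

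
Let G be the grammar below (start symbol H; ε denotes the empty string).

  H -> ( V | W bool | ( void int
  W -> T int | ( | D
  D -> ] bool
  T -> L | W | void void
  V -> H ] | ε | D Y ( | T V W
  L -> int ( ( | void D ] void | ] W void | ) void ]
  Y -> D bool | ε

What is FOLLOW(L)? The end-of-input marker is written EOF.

{ (, ), ], int, void }

In T -> L: L is at the end, add FOLLOW(T) = { (, ), ], int, void }.
Union: FOLLOW(L) = { (, ), ], int, void }.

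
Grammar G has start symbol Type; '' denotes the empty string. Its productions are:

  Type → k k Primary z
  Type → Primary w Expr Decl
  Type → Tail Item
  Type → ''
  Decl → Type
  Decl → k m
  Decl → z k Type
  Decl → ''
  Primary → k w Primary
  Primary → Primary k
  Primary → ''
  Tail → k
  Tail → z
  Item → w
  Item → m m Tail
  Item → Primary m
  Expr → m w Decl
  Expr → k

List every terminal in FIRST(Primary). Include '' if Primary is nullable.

{ k, '' }

Primary → k w Primary contributes {k}.
From Primary → Primary k: Primary nullable, take FIRST(Primary) ∪ {k} = { k }.
Primary → '' contributes ''.
Union: FIRST(Primary) = { k, '' }.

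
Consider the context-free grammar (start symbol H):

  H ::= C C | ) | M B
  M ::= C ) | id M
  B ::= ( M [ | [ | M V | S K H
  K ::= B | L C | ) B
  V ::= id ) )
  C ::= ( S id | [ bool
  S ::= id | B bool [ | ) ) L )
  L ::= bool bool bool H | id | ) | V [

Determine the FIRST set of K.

From K ::= B: add FIRST(B) = { (, ), [, id }.
From K ::= L C: add FIRST(L) = { ), bool, id }.
K ::= ) B contributes {)}.
Union: FIRST(K) = { (, ), [, bool, id }.

{ (, ), [, bool, id }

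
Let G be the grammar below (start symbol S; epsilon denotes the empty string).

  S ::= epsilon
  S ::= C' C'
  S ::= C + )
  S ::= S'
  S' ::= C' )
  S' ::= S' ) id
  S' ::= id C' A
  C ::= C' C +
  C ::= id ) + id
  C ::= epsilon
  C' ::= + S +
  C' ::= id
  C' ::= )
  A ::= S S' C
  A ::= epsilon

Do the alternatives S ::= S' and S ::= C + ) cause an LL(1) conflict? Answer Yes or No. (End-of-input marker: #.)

FIRST(S') = { ), +, id } and FIRST(C + )) = { ), +, id }.
Both contain ), so the two alternatives are not disjoint — LL(1) conflict.

Yes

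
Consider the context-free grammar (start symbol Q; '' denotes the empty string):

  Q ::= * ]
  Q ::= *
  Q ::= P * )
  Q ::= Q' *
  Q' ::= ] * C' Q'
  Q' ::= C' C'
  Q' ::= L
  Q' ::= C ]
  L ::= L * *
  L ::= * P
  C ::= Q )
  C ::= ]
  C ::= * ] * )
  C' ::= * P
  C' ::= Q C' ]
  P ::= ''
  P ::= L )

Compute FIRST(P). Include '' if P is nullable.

P ::= '' contributes ''.
From P ::= L ): add FIRST(L) = { * }.
Union: FIRST(P) = { *, '' }.

{ *, '' }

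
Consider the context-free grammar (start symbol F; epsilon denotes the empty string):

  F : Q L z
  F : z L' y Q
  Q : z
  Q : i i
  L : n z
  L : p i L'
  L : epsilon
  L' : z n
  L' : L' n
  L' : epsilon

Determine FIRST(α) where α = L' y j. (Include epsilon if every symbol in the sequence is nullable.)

{ n, y, z }

Add FIRST(L')\{epsilon} = { n, z }; L' is nullable, continue.
y is a terminal; add {y} and stop.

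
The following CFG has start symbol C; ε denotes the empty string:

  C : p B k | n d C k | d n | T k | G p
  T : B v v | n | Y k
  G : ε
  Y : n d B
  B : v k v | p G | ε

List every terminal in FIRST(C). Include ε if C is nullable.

{ d, n, p, v }

C : p B k contributes {p}.
C : n d C k contributes {n}.
C : d n contributes {d}.
From C : T k: add FIRST(T) = { n, p, v }.
From C : G p: G nullable, take FIRST(G) ∪ {p} = { p }.
Union: FIRST(C) = { d, n, p, v }.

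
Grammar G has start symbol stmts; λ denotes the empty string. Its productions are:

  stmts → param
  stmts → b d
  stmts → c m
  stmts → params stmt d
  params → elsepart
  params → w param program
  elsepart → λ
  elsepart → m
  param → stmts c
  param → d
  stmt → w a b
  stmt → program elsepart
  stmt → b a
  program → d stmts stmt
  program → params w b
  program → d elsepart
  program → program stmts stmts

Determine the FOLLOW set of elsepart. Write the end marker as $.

In params → elsepart: elsepart is at the end, add FOLLOW(params) = { b, d, m, w }.
In stmt → program elsepart: elsepart is at the end, add FOLLOW(stmt) = { b, c, d, m, w }.
In program → d elsepart: elsepart is at the end, add FOLLOW(program) = { b, c, d, m, w }.
Union: FOLLOW(elsepart) = { b, c, d, m, w }.

{ b, c, d, m, w }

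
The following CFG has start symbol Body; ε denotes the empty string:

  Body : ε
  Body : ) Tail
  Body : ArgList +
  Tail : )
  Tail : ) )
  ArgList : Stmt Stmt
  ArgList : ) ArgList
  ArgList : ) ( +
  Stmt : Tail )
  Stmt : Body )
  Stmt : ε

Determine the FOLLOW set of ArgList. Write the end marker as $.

{ + }

In Body : ArgList +: add FIRST(+) = { + }.
In ArgList : ) ArgList: ArgList is at the end, add FOLLOW(ArgList) = { + }.
Union: FOLLOW(ArgList) = { + }.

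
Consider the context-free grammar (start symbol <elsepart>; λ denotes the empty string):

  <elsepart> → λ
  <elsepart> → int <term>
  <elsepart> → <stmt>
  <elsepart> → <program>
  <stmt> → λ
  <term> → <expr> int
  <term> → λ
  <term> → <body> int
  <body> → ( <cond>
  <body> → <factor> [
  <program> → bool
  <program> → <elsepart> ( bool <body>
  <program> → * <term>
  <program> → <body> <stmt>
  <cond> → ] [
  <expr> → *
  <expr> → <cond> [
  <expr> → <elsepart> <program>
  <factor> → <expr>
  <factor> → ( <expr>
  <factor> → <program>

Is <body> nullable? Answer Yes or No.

No

Nullable nonterminals: <elsepart>, <stmt>, <term>.
No production of <body> has an RHS whose symbols are all nullable, so <body> is not nullable.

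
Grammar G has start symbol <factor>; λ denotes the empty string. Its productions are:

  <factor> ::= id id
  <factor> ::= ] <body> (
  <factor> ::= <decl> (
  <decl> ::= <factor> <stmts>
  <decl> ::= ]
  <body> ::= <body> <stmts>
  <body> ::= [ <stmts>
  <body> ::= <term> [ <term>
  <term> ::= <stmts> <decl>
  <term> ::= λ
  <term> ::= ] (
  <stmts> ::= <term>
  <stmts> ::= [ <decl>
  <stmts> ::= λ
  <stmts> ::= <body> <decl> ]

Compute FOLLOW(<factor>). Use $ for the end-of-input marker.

{ $, (, [, ], id }

<factor> is the start symbol, so $ ∈ FOLLOW(<factor>).
In <decl> ::= <factor> <stmts>: add FIRST(<stmts>)\{λ} = { [, ], id }.
  Since <stmts> is nullable, also add FOLLOW(<decl>) = { (, [, ], id }.
Union: FOLLOW(<factor>) = { $, (, [, ], id }.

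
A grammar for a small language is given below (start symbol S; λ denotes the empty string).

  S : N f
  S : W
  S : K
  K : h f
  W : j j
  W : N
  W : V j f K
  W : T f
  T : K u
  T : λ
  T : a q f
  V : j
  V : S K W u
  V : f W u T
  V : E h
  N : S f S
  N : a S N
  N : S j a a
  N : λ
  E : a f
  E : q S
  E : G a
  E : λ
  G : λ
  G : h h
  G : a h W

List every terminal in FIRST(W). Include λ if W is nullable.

{ a, f, h, j, q, λ }

W : j j contributes {j}.
From W : N: add FIRST(N) = { a, f, h, j, q, λ } (including λ since N is nullable).
From W : V j f K: add FIRST(V) = { a, f, h, j, q }.
From W : T f: T nullable, take FIRST(T) ∪ {f} = { a, f, h }.
Union: FIRST(W) = { a, f, h, j, q, λ }.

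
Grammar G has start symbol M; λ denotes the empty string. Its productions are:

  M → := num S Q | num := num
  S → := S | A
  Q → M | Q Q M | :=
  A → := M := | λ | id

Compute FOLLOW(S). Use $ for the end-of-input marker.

{ :=, num }

In M → := num S Q: add FIRST(Q) = { :=, num }.
In S → := S: S is at the end, add FOLLOW(S) = { :=, num }.
Union: FOLLOW(S) = { :=, num }.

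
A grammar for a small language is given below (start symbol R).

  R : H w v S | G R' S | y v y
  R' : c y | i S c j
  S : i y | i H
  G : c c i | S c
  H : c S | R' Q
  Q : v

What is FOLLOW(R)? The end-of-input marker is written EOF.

R is the start symbol, so EOF ∈ FOLLOW(R).
Union: FOLLOW(R) = { EOF }.

{ EOF }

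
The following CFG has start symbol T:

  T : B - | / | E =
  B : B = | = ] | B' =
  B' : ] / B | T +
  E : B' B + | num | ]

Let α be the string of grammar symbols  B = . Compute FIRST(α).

Add FIRST(B) = { /, =, ], num }; B is not nullable, stop.

{ /, =, ], num }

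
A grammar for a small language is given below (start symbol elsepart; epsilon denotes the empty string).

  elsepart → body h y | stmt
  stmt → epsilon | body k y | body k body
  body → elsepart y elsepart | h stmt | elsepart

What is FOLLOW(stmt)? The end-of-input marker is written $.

In elsepart → stmt: stmt is at the end, add FOLLOW(elsepart) = { $, h, k, y }.
In body → h stmt: stmt is at the end, add FOLLOW(body) = { $, h, k, y }.
Union: FOLLOW(stmt) = { $, h, k, y }.

{ $, h, k, y }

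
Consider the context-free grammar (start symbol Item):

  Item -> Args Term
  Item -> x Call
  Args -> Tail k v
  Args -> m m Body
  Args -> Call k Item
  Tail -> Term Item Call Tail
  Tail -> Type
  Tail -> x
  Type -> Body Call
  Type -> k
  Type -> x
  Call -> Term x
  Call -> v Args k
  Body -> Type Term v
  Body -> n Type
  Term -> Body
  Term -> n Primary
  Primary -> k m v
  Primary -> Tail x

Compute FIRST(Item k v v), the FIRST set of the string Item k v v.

Add FIRST(Item) = { k, m, n, v, x }; Item is not nullable, stop.

{ k, m, n, v, x }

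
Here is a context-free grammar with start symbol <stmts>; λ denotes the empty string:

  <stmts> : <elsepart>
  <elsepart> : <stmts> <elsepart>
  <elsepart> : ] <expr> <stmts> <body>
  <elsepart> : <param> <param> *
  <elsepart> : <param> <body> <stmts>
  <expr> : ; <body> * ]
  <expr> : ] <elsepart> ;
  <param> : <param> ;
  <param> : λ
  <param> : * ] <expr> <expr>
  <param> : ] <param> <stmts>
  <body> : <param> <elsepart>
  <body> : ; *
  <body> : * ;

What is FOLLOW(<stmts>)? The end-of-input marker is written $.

{ $, *, ;, ] }

<stmts> is the start symbol, so $ ∈ FOLLOW(<stmts>).
In <elsepart> : <stmts> <elsepart>: add FIRST(<elsepart>) = { *, ;, ] }.
In <elsepart> : ] <expr> <stmts> <body>: add FIRST(<body>) = { *, ;, ] }.
In <elsepart> : <param> <body> <stmts>: <stmts> is at the end, add FOLLOW(<elsepart>) = { $, *, ;, ] }.
In <param> : ] <param> <stmts>: <stmts> is at the end, add FOLLOW(<param>) = { *, ;, ] }.
Union: FOLLOW(<stmts>) = { $, *, ;, ] }.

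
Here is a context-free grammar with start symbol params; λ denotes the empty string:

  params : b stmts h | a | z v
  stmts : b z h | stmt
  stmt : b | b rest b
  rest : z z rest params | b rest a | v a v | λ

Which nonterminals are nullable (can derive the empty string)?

Directly nullable (have an λ-production): rest.
No other nonterminal has a production whose RHS symbols are all nullable.

{ rest }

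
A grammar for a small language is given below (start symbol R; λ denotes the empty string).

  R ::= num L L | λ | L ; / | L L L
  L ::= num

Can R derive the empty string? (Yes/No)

Yes

R has an λ-production, so R ⇒ λ.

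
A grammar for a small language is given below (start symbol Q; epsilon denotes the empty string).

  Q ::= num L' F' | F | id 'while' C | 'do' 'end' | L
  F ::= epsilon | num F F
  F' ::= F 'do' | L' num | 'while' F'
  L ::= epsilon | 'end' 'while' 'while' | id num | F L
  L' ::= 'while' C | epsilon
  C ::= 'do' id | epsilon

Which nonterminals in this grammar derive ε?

{ C, F, L, L', Q }

Directly nullable (have an epsilon-production): F, L, L', C.
Q ::= F with every symbol nullable, so Q is nullable.
No other nonterminal has a production whose RHS symbols are all nullable.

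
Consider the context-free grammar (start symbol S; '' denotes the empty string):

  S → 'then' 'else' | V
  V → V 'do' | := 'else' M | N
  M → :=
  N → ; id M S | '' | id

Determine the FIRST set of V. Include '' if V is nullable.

{ 'do', :=, ;, id, '' }

From V → V 'do': V nullable, take FIRST(V) ∪ {'do'} = { 'do', :=, ;, id }.
V → := 'else' M contributes {:=}.
From V → N: add FIRST(N) = { ;, id, '' } (including '' since N is nullable).
Union: FIRST(V) = { 'do', :=, ;, id, '' }.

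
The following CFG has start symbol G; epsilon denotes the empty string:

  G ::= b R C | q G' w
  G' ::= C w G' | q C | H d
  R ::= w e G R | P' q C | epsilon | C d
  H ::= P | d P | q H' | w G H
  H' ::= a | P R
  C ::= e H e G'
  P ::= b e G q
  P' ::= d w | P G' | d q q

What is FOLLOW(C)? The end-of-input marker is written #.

{ #, b, d, e, q, w }

In G ::= b R C: C is at the end, add FOLLOW(G) = { #, b, d, e, q, w }.
In G' ::= C w G': add FIRST(w G') = { w }.
In G' ::= q C: C is at the end, add FOLLOW(G') = { #, b, d, e, q, w }.
In R ::= P' q C: C is at the end, add FOLLOW(R) = { d, e }.
In R ::= C d: add FIRST(d) = { d }.
Union: FOLLOW(C) = { #, b, d, e, q, w }.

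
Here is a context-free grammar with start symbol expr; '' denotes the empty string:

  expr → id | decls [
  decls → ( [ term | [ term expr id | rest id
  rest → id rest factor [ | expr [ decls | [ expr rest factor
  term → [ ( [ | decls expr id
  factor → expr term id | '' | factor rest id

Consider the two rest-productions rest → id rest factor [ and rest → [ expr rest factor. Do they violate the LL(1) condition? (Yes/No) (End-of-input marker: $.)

No

FIRST(id rest factor [) = { id } and FIRST([ expr rest factor) = { [ }.
The FIRST sets are disjoint and neither alternative is nullable — no conflict.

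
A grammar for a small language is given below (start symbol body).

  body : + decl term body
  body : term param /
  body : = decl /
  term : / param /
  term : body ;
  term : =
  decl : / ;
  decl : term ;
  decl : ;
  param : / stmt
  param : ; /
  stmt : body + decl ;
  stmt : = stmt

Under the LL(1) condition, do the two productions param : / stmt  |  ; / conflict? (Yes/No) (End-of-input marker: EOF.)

FIRST(/ stmt) = { / } and FIRST(; /) = { ; }.
The FIRST sets are disjoint and neither alternative is nullable — no conflict.

No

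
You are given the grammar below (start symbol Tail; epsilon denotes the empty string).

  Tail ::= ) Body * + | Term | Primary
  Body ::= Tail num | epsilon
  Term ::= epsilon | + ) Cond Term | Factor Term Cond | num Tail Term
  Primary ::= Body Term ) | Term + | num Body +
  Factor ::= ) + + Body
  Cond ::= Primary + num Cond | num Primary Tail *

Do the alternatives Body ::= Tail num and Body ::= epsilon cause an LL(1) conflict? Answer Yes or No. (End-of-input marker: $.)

FIRST(Tail num) = { ), +, num } and FIRST(epsilon) = { epsilon }.
The second alternative is nullable and FOLLOW(Body) = { ), *, +, num } shares ) with FIRST of the first — conflict.

Yes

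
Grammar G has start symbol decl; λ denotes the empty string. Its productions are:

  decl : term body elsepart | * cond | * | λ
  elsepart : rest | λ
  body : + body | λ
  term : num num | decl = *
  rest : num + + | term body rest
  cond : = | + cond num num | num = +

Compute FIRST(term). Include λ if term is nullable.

term : num num contributes {num}.
From term : decl = *: decl nullable, take FIRST(decl) ∪ {=} = { *, =, num }.
Union: FIRST(term) = { *, =, num }.

{ *, =, num }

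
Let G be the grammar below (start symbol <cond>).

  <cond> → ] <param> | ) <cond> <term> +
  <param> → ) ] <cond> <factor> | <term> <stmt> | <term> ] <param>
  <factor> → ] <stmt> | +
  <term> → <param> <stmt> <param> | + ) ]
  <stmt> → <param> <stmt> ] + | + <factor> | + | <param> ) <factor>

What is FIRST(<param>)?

<param> → ) ] <cond> <factor> contributes {)}.
From <param> → <term> <stmt>: add FIRST(<term>) = { ), + }.
From <param> → <term> ] <param>: add FIRST(<term>) = { ), + }.
Union: FIRST(<param>) = { ), + }.

{ ), + }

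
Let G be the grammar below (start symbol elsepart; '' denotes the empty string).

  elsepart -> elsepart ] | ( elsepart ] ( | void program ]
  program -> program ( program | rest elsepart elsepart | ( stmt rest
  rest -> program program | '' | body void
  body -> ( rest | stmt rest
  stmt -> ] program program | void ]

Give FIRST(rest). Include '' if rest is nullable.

From rest -> program program: add FIRST(program) = { (, ], void }.
rest -> '' contributes ''.
From rest -> body void: add FIRST(body) = { (, ], void }.
Union: FIRST(rest) = { (, ], void, '' }.

{ (, ], void, '' }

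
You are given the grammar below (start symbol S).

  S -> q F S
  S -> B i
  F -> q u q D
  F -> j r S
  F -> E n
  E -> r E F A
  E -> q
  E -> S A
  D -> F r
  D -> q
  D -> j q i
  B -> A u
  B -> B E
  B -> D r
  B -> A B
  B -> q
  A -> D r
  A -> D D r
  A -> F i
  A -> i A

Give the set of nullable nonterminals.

No nonterminal has an empty production or an RHS whose symbols are all nullable.

{ } (none)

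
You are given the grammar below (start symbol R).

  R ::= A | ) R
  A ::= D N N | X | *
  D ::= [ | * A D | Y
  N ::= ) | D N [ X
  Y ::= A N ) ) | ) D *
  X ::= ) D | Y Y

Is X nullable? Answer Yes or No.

No nonterminal in this grammar is nullable.
No production of X has an RHS whose symbols are all nullable, so X is not nullable.

No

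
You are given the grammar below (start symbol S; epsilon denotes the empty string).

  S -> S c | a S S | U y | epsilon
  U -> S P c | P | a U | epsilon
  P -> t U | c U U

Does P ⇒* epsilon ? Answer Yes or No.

Nullable nonterminals: S, U.
No production of P has an RHS whose symbols are all nullable, so P is not nullable.

No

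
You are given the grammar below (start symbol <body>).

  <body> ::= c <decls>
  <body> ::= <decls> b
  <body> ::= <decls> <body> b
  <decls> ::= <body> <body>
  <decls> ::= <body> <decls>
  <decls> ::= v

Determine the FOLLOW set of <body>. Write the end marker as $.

{ $, b, c, v }

<body> is the start symbol, so $ ∈ FOLLOW(<body>).
In <body> ::= <decls> <body> b: add FIRST(b) = { b }.
In <decls> ::= <body> <body>: add FIRST(<body>) = { c, v }.
In <decls> ::= <body> <body>: <body> is at the end, add FOLLOW(<decls>) = { $, b, c, v }.
In <decls> ::= <body> <decls>: add FIRST(<decls>) = { c, v }.
Union: FOLLOW(<body>) = { $, b, c, v }.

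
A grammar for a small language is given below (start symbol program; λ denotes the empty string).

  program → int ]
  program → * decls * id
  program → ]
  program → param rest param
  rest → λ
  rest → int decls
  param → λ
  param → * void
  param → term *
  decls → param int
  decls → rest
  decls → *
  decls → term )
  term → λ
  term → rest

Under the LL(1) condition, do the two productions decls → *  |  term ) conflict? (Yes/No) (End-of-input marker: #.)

FIRST(*) = { * } and FIRST(term )) = { ), int }.
The FIRST sets are disjoint and neither alternative is nullable — no conflict.

No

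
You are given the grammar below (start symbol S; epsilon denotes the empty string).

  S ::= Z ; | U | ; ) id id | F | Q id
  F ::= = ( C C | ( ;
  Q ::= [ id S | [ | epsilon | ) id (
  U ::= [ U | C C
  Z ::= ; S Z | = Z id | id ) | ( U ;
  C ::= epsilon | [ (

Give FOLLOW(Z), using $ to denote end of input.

{ ;, id }

In S ::= Z ;: add FIRST(;) = { ; }.
In Z ::= ; S Z: Z is at the end, add FOLLOW(Z) = { ;, id }.
In Z ::= = Z id: add FIRST(id) = { id }.
Union: FOLLOW(Z) = { ;, id }.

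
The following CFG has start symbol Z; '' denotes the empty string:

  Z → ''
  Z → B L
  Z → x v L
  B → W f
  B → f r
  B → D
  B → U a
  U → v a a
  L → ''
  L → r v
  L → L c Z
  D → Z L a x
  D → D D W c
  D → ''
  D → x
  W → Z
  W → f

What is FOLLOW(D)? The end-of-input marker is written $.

{ $, a, c, f, r, v, x }

In B → D: D is at the end, add FOLLOW(B) = { $, a, c, f, r }.
In D → D D W c: add FIRST(D W c) = { a, c, f, r, v, x }.
In D → D D W c: add FIRST(W c) = { a, c, f, r, v, x }.
Union: FOLLOW(D) = { $, a, c, f, r, v, x }.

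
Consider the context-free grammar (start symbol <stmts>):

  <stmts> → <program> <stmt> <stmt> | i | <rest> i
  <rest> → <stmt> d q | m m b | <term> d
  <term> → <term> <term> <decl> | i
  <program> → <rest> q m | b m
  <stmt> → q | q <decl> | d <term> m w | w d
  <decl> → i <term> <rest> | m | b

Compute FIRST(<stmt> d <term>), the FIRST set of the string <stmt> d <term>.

Add FIRST(<stmt>) = { d, q, w }; <stmt> is not nullable, stop.

{ d, q, w }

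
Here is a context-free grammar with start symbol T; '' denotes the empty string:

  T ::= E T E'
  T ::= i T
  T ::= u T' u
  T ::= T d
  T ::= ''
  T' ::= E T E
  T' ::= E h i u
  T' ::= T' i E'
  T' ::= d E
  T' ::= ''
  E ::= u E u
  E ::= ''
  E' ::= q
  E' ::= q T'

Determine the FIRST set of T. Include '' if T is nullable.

{ d, i, q, u, '' }

From T ::= E T E': E, T nullable, take FIRST(E) ∪ FIRST(T) ∪ FIRST(E') = { d, i, q, u }.
T ::= i T contributes {i}.
T ::= u T' u contributes {u}.
From T ::= T d: T nullable, take FIRST(T) ∪ {d} = { d, i, q, u }.
T ::= '' contributes ''.
Union: FIRST(T) = { d, i, q, u, '' }.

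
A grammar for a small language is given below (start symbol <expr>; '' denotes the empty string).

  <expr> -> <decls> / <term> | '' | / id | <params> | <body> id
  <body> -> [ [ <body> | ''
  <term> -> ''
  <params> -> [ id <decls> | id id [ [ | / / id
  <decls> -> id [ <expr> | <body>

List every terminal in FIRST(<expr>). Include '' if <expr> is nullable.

{ /, [, id, '' }

From <expr> -> <decls> / <term>: <decls> nullable, take FIRST(<decls>) ∪ {/} = { /, [, id }.
<expr> -> '' contributes ''.
<expr> -> / id contributes {/}.
From <expr> -> <params>: add FIRST(<params>) = { /, [, id }.
From <expr> -> <body> id: <body> nullable, take FIRST(<body>) ∪ {id} = { [, id }.
Union: FIRST(<expr>) = { /, [, id, '' }.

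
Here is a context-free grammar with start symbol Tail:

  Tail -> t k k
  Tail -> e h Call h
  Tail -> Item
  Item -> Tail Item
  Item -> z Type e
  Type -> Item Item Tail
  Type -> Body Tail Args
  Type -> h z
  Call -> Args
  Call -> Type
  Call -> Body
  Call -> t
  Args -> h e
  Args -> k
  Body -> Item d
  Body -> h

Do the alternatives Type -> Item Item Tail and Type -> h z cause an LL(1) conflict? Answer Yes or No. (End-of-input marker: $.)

FIRST(Item Item Tail) = { e, t, z } and FIRST(h z) = { h }.
The FIRST sets are disjoint and neither alternative is nullable — no conflict.

No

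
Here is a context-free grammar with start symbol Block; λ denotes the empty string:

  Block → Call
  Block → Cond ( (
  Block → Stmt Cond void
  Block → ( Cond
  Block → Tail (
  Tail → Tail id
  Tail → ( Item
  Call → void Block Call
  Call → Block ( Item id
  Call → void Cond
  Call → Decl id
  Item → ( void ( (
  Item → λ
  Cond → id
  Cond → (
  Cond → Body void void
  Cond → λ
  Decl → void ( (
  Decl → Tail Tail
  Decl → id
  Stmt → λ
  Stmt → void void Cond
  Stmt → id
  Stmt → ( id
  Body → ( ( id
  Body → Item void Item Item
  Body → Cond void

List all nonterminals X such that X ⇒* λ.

Directly nullable (have an λ-production): Item, Cond, Stmt.
No other nonterminal has a production whose RHS symbols are all nullable.

{ Cond, Item, Stmt }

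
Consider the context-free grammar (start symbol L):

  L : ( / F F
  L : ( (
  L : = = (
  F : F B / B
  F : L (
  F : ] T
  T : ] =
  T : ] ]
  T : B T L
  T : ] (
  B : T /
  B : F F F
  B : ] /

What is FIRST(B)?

{ (, =, ] }

From B : T /: add FIRST(T) = { (, =, ] }.
From B : F F F: add FIRST(F) = { (, =, ] }.
B : ] / contributes {]}.
Union: FIRST(B) = { (, =, ] }.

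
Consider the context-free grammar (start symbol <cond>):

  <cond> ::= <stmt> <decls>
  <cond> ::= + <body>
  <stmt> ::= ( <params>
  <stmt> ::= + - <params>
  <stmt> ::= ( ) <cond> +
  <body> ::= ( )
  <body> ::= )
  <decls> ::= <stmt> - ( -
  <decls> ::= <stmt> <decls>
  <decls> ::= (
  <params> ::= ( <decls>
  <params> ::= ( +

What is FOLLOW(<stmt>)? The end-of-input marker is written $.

{ (, +, - }

In <cond> ::= <stmt> <decls>: add FIRST(<decls>) = { (, + }.
In <decls> ::= <stmt> - ( -: add FIRST(- ( -) = { - }.
In <decls> ::= <stmt> <decls>: add FIRST(<decls>) = { (, + }.
Union: FOLLOW(<stmt>) = { (, +, - }.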